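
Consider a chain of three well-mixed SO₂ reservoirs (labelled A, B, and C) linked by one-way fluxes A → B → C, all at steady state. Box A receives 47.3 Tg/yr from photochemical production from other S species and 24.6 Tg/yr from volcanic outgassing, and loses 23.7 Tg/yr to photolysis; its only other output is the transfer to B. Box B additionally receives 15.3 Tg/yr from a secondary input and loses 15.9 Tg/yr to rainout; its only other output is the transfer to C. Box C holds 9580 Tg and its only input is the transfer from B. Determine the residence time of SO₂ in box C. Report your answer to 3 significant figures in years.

201 yr

Box A: F(A→B) = (47.3 + 24.6) − 23.7 = 48.200 Tg/yr.
Box B: F(B→C) = (48.200 + 15.3) − 15.9 = 47.600 Tg/yr.
Box C throughput = its input = 47.600 Tg/yr; τ = 9580 / 47.600 = 201.3 yr.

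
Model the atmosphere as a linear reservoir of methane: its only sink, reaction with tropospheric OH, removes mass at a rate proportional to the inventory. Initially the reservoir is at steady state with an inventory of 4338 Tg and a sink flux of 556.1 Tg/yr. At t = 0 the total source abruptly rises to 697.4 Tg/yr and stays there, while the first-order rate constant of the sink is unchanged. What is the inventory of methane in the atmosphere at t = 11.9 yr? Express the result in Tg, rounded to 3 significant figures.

5200 Tg

τ = M₀/F₀ = 4338/556.1 = 7.801 yr; rate constant k = 1/τ.
New steady state M_∞ = F₁/k = F₁·τ = 697.4 × 7.801 = 5440.2 Tg.
M(t) = M_∞ + (M₀ − M_∞)·e^(−t/τ); t/τ = 11.9/7.801 = 1.525, so e^(−t/τ) = 0.2175.
M(t) = 5440.2 − 1102 × 0.2175 = 5200.5 Tg.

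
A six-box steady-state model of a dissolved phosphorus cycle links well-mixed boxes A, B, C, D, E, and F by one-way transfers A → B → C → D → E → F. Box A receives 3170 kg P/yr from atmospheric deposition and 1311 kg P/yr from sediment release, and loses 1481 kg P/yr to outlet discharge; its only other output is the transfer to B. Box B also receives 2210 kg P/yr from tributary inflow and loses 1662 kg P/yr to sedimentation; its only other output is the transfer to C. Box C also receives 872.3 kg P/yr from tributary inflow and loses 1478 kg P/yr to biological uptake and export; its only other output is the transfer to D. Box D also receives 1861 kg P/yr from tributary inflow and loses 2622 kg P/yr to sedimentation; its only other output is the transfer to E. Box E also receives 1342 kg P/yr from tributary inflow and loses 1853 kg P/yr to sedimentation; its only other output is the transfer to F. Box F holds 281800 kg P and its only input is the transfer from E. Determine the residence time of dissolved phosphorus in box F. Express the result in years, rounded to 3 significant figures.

Box A: F(A→B) = (3170 + 1311) − 1481 = 3000.0 kg P/yr.
Box B: F(B→C) = (3000.0 + 2210) − 1662 = 3548.0 kg P/yr.
Box C: F(C→D) = (3548.0 + 872.3) − 1478 = 2942.3 kg P/yr.
Box D: F(D→E) = (2942.3 + 1861) − 2622 = 2181.3 kg P/yr.
Box E: F(E→F) = (2181.3 + 1342) − 1853 = 1670.3 kg P/yr.
Box F throughput = its input = 1670.3 kg P/yr; τ = 281800 / 1670.3 = 168.7 yr.

169 yr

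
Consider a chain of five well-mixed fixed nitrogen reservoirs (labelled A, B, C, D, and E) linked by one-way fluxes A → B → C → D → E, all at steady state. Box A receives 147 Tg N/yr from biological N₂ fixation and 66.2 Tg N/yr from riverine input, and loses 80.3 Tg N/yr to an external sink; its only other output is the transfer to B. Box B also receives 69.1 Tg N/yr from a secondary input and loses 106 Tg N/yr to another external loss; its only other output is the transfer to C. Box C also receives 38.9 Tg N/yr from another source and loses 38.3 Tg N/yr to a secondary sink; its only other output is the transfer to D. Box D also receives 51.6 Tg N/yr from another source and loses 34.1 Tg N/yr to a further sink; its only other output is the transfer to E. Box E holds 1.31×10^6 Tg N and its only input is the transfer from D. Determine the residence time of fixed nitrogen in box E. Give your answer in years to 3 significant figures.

Box A: F(A→B) = (147 + 66.2) − 80.3 = 132.90 Tg N/yr.
Box B: F(B→C) = (132.90 + 69.1) − 106 = 96.000 Tg N/yr.
Box C: F(C→D) = (96.000 + 38.9) − 38.3 = 96.600 Tg N/yr.
Box D: F(D→E) = (96.600 + 51.6) − 34.1 = 114.10 Tg N/yr.
Box E throughput = its input = 114.10 Tg N/yr; τ = 1.31×10^6 / 114.10 = 11480 yr.

11500 yr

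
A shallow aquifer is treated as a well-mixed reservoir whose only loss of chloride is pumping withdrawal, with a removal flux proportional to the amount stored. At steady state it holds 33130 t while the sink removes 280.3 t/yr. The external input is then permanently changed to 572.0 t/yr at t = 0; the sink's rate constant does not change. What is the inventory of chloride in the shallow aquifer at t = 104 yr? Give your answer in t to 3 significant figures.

53300 t

Residence time τ = M₀/F₀ = 118.2 yr. The eventual steady state is M_∞ = M₀·(F₁/F₀) = 33130 × 572.0/280.3 = 67607 t.
The anomaly ΔM(t) = M(t) − M_∞ decays as ΔM₀·e^(−t/τ) with ΔM₀ = 33130 − 67607 = −34480 t.
At t = 104 yr, e^(−t/τ) = e^(−0.8799) = 0.4148, so ΔM = −14300 t and M = 67607 − 14300 = 53305 t.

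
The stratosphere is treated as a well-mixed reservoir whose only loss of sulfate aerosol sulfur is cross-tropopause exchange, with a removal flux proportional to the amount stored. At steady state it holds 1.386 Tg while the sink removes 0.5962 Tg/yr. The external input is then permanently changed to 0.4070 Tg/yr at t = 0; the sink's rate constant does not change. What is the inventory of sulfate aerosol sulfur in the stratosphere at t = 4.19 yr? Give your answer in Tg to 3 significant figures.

τ = M₀/F₀ = 1.386/0.5962 = 2.325 yr; rate constant k = 1/τ.
New steady state M_∞ = F₁/k = F₁·τ = 0.4070 × 2.325 = 0.94616 Tg.
M(t) = M_∞ + (M₀ − M_∞)·e^(−t/τ); t/τ = 4.19/2.325 = 1.802, so e^(−t/τ) = 0.1649.
M(t) = 0.94616 + 0.4398 × 0.1649 = 1.0187 Tg.

1.02 Tg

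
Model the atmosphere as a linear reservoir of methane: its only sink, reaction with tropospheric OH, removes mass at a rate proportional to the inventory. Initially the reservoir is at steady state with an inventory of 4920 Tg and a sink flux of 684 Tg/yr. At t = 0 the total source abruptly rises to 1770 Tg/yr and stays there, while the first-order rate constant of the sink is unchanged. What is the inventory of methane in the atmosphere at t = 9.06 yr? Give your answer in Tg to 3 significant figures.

10500 Tg

Residence time τ = M₀/F₀ = 7.193 yr. The eventual steady state is M_∞ = M₀·(F₁/F₀) = 4920 × 1770/684 = 12732 Tg.
The anomaly ΔM(t) = M(t) − M_∞ decays as ΔM₀·e^(−t/τ) with ΔM₀ = 4920 − 12732 = −7812 Tg.
At t = 9.06 yr, e^(−t/τ) = e^(−1.260) = 0.2838, so ΔM = −2217 Tg and M = 12732 − 2217 = 10515 Tg.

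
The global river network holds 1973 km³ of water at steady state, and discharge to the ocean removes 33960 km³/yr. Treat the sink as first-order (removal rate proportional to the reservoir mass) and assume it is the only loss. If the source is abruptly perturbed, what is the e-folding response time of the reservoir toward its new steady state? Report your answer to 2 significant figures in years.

For a linear reservoir the response time equals the residence time τ = M/F.
τ = 1973 / 33960 = 0.05810 yr.

0.058 yr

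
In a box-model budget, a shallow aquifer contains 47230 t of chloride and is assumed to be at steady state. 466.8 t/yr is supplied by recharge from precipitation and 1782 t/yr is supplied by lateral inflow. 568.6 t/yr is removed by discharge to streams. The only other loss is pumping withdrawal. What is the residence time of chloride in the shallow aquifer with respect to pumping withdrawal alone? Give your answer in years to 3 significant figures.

28.1 yr

At steady state ΣF_in = ΣF_out.
ΣF_in = 466.8 + 1782 = 2248.8 t/yr.
Pumping withdrawal flux = ΣF_in − (568.6) = 2248.8 − 568.6 = 1680 t/yr.
τ = M / F = 47230 / 1680 = 28.11 yr.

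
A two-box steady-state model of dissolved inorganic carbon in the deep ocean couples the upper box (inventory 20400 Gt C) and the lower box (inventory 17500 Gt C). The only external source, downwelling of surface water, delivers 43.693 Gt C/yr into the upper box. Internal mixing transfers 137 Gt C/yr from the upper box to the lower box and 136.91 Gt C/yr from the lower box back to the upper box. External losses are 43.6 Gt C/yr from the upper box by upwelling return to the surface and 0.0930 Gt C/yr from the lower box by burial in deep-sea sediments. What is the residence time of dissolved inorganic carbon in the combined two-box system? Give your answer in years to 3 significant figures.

867 yr

Residence time in the combined system uses the total inventory and the total *external* removal — internal exchanges between the two boxes cancel.
M_total = 20400 + 17500 = 37900 Gt C.
ΣF_external_out = 43.6 + 0.0930 = 43.693 Gt C/yr.
τ = M_total / ΣF_ext = 37900 / 43.693 = 867.4 yr.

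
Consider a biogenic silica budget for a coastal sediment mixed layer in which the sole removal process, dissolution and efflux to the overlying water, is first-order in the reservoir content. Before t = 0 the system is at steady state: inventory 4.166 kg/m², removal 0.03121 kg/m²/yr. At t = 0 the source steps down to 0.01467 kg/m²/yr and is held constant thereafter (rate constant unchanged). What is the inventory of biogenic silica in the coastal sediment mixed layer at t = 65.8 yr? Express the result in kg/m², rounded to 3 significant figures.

The sink rate constant is k = F₀/M₀ = 0.03121/4.166 = 0.007492 yr⁻¹.
Solving dM/dt = F₁ − kM with M(0) = M₀ gives M(t) = F₁/k + (M₀ − F₁/k)·e^(−kt).
F₁/k = 0.01467/0.007492 = 1.9582 kg/m²; kt = 0.007492 × 65.8 = 0.4929, e^(−kt) = 0.6108.
M(65.8) = 1.9582 + (4.166 − 1.9582) × 0.6108 = 1.9582 + 1.349 = 3.3068 kg/m².

3.31 kg/m²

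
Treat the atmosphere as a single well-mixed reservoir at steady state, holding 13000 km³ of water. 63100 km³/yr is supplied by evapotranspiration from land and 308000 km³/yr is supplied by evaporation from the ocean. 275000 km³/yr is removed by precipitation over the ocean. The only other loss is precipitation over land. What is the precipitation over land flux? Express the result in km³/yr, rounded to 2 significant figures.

96000 km³/yr

At steady state ΣF_in = ΣF_out.
ΣF_in = 63100 + 308000 = 371100 km³/yr.
Precipitation over land flux = ΣF_in − (275000) = 371100 − 275000 = 96100 km³/yr.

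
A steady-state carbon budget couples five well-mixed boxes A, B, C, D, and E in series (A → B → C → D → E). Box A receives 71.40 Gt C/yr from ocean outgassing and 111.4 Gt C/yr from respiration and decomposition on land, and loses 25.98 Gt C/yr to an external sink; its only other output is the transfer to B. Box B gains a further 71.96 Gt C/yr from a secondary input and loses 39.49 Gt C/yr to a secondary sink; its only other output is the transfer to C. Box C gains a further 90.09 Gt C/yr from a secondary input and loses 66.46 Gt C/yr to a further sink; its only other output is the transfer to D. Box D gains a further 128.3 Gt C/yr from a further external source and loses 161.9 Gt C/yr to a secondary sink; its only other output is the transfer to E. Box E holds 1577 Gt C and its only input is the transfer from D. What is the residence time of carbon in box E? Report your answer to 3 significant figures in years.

Box A: F(A→B) = (71.40 + 111.4) − 25.98 = 156.82 Gt C/yr.
Box B: F(B→C) = (156.82 + 71.96) − 39.49 = 189.29 Gt C/yr.
Box C: F(C→D) = (189.29 + 90.09) − 66.46 = 212.92 Gt C/yr.
Box D: F(D→E) = (212.92 + 128.3) − 161.9 = 179.32 Gt C/yr.
Box E throughput = its input = 179.32 Gt C/yr; τ = 1577 / 179.32 = 8.794 yr.

8.79 yr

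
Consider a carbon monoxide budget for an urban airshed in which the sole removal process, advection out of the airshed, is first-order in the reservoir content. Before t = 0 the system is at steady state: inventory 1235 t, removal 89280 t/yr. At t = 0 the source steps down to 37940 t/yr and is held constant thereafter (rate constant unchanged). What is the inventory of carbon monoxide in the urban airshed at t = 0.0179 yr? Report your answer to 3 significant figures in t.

720 t

Residence time τ = M₀/F₀ = 0.01383 yr. The eventual steady state is M_∞ = M₀·(F₁/F₀) = 1235 × 37940/89280 = 524.82 t.
The anomaly ΔM(t) = M(t) − M_∞ decays as ΔM₀·e^(−t/τ) with ΔM₀ = 1235 − 524.82 = 710.2 t.
At t = 0.0179 yr, e^(−t/τ) = e^(−1.294) = 0.2742, so ΔM = 194.7 t and M = 524.82 + 194.7 = 719.53 t.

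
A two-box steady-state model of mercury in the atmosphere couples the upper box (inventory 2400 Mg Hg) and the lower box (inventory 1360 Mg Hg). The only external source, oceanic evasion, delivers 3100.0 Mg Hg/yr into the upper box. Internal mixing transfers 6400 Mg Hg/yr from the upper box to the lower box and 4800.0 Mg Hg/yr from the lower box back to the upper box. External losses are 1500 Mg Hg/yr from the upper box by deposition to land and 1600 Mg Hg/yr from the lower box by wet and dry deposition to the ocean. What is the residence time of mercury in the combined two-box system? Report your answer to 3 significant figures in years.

1.21 yr

Residence time in the combined system uses the total inventory and the total *external* removal — internal exchanges between the two boxes cancel.
M_total = 2400 + 1360 = 3760.0 Mg Hg.
ΣF_external_out = 1500 + 1600 = 3100.0 Mg Hg/yr.
τ = M_total / ΣF_ext = 3760.0 / 3100.0 = 1.213 yr.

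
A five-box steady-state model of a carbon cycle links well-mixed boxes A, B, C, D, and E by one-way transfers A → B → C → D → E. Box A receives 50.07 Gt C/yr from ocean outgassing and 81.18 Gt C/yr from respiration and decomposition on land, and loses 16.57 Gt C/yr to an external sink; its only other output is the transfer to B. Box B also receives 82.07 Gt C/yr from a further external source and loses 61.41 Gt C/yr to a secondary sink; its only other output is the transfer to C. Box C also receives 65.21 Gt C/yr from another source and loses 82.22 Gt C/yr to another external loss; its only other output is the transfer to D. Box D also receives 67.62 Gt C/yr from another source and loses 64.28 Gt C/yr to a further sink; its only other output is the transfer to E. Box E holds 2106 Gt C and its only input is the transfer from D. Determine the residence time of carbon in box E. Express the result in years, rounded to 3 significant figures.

Box A: F(A→B) = (50.07 + 81.18) − 16.57 = 114.68 Gt C/yr.
Box B: F(B→C) = (114.68 + 82.07) − 61.41 = 135.34 Gt C/yr.
Box C: F(C→D) = (135.34 + 65.21) − 82.22 = 118.33 Gt C/yr.
Box D: F(D→E) = (118.33 + 67.62) − 64.28 = 121.67 Gt C/yr.
Box E throughput = its input = 121.67 Gt C/yr; τ = 2106 / 121.67 = 17.31 yr.

17.3 yr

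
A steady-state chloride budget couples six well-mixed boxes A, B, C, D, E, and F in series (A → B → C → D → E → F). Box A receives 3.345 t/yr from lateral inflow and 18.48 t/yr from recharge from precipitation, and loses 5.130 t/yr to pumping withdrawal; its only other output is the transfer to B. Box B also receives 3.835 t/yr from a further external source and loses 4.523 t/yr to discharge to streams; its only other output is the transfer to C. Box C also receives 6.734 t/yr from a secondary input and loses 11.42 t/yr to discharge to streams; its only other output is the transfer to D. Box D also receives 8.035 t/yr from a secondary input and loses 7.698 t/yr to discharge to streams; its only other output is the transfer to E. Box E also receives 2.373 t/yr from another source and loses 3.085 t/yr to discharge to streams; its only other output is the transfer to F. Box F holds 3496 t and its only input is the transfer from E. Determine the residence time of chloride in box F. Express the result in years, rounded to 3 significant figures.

Box A: F(A→B) = (3.345 + 18.48) − 5.130 = 16.695 t/yr.
Box B: F(B→C) = (16.695 + 3.835) − 4.523 = 16.007 t/yr.
Box C: F(C→D) = (16.007 + 6.734) − 11.42 = 11.321 t/yr.
Box D: F(D→E) = (11.321 + 8.035) − 7.698 = 11.658 t/yr.
Box E: F(E→F) = (11.658 + 2.373) − 3.085 = 10.946 t/yr.
Box F throughput = its input = 10.946 t/yr; τ = 3496 / 10.946 = 319.4 yr.

319 yr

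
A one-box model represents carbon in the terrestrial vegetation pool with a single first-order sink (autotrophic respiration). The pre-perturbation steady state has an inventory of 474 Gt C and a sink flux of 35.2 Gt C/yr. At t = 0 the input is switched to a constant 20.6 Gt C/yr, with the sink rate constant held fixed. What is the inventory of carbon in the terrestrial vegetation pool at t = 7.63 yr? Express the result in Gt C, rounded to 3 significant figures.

389 Gt C

τ = M₀/F₀ = 474/35.2 = 13.47 yr; rate constant k = 1/τ.
New steady state M_∞ = F₁/k = F₁·τ = 20.6 × 13.47 = 277.40 Gt C.
M(t) = M_∞ + (M₀ − M_∞)·e^(−t/τ); t/τ = 7.63/13.47 = 0.5666, so e^(−t/τ) = 0.5674.
M(t) = 277.40 + 196.6 × 0.5674 = 388.96 Gt C.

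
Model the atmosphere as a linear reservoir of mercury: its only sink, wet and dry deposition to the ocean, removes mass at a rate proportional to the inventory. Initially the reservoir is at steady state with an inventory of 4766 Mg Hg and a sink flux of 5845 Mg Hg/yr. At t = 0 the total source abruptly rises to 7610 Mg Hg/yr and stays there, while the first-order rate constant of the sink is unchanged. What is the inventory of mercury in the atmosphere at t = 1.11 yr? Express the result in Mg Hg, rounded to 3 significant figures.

τ = M₀/F₀ = 4766/5845 = 0.8154 yr; rate constant k = 1/τ.
New steady state M_∞ = F₁/k = F₁·τ = 7610 × 0.8154 = 6205.2 Mg Hg.
M(t) = M_∞ + (M₀ − M_∞)·e^(−t/τ); t/τ = 1.11/0.8154 = 1.361, so e^(−t/τ) = 0.2563.
M(t) = 6205.2 − 1439 × 0.2563 = 5836.3 Mg Hg.

5840 Mg Hg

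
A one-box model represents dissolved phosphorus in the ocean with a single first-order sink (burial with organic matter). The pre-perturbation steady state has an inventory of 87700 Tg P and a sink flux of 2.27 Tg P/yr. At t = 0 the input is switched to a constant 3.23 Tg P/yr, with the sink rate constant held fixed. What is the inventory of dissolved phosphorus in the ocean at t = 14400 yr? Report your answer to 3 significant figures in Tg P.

τ = M₀/F₀ = 87700/2.27 = 38630 yr; rate constant k = 1/τ.
New steady state M_∞ = F₁/k = F₁·τ = 3.23 × 38630 = 124790 Tg P.
M(t) = M_∞ + (M₀ − M_∞)·e^(−t/τ); t/τ = 14400/38630 = 0.3727, so e^(−t/τ) = 0.6889.
M(t) = 124790 − 37090 × 0.6889 = 99240 Tg P.

99200 Tg P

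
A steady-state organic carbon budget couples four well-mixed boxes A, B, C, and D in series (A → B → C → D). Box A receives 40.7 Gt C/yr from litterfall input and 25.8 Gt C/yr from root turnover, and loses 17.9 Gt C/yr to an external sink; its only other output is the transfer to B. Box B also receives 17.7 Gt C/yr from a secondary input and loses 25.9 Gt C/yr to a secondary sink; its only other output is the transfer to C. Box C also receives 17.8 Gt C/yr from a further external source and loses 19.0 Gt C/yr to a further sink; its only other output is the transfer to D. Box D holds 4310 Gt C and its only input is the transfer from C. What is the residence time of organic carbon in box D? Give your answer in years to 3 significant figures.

Box A: F(A→B) = (40.7 + 25.8) − 17.9 = 48.600 Gt C/yr.
Box B: F(B→C) = (48.600 + 17.7) − 25.9 = 40.400 Gt C/yr.
Box C: F(C→D) = (40.400 + 17.8) − 19.0 = 39.200 Gt C/yr.
Box D throughput = its input = 39.200 Gt C/yr; τ = 4310 / 39.200 = 109.9 yr.

110 yr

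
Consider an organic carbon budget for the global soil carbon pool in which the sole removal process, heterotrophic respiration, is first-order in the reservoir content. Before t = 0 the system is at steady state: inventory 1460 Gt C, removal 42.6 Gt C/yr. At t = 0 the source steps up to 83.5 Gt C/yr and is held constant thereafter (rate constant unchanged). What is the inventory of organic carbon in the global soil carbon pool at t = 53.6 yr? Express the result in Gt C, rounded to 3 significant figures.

2570 Gt C

The sink rate constant is k = F₀/M₀ = 42.6/1460 = 0.02918 yr⁻¹.
Solving dM/dt = F₁ − kM with M(0) = M₀ gives M(t) = F₁/k + (M₀ − F₁/k)·e^(−kt).
F₁/k = 83.5/0.02918 = 2861.7 Gt C; kt = 0.02918 × 53.6 = 1.564, e^(−kt) = 0.2093.
M(53.6) = 2861.7 + (1460 − 2861.7) × 0.2093 = 2861.7 − 293.4 = 2568.3 Gt C.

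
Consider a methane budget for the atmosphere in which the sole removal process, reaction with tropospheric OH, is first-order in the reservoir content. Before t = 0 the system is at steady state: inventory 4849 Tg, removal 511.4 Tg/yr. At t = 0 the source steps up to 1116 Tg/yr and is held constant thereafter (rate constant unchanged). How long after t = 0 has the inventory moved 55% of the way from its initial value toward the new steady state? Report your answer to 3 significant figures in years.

7.57 yr

τ = M₀/F₀ = 4849/511.4 = 9.482 yr.
The remaining gap fraction is e^(−t/τ); 55% covered ⇒ e^(−t/τ) = 0.450.
t = −τ ln(0.450) = 9.482 × 0.7985 = 7.571 yr.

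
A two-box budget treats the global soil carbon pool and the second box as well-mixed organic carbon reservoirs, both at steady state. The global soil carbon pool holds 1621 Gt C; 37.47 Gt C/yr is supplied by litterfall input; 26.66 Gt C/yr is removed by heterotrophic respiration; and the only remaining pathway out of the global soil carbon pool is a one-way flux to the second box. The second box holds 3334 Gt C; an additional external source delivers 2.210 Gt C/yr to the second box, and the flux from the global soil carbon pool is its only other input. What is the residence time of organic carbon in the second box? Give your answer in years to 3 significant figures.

256 yr

Balance the global soil carbon pool: ΣF_in = 37.470 Gt C/yr.
Flux to the second box = ΣF_in − (26.66) = 10.810 Gt C/yr.
Total input to the second box = 10.810 + 2.210 = 13.020 Gt C/yr; at steady state this equals its total output.
τ = M / F = 3334 / 13.020 = 256.1 yr.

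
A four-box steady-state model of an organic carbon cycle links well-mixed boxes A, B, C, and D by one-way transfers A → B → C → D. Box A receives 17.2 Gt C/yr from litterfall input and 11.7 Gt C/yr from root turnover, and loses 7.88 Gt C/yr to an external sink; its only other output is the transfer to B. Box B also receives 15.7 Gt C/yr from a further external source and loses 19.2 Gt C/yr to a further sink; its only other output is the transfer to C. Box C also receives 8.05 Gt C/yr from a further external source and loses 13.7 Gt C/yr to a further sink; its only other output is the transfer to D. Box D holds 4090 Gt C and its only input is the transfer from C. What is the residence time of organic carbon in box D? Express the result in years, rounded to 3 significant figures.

345 yr

Box A: F(A→B) = (17.2 + 11.7) − 7.88 = 21.020 Gt C/yr.
Box B: F(B→C) = (21.020 + 15.7) − 19.2 = 17.520 Gt C/yr.
Box C: F(C→D) = (17.520 + 8.05) − 13.7 = 11.870 Gt C/yr.
Box D throughput = its input = 11.870 Gt C/yr; τ = 4090 / 11.870 = 344.6 yr.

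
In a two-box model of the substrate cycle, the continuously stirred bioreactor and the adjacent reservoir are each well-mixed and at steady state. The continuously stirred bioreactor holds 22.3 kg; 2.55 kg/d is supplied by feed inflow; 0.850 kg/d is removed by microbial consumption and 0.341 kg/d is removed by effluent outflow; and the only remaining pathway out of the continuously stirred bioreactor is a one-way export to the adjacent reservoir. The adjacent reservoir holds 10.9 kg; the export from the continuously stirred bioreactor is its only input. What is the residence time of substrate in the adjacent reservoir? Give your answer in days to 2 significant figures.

8.0 d

Balance the continuously stirred bioreactor: ΣF_in = 2.5500 kg/d.
Export to the adjacent reservoir = ΣF_in − (0.850 + 0.341) = 1.3590 kg/d.
At steady state the output of the adjacent reservoir equals its input, 1.3590 kg/d.
τ = M / F = 10.9 / 1.3590 = 8.021 d.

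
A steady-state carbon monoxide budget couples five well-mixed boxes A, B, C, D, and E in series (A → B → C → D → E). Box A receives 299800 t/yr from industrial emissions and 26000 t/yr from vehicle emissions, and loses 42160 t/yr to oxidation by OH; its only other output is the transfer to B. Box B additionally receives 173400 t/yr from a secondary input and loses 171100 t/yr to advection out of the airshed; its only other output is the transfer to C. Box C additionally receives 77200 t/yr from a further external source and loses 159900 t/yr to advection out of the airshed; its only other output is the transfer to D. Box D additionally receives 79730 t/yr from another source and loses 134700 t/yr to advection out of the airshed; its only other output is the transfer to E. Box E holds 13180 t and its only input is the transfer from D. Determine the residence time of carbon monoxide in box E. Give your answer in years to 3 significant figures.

0.0889 yr

Box A: F(A→B) = (299800 + 26000) − 42160 = 283640 t/yr.
Box B: F(B→C) = (283640 + 173400) − 171100 = 285940 t/yr.
Box C: F(C→D) = (285940 + 77200) − 159900 = 203240 t/yr.
Box D: F(D→E) = (203240 + 79730) − 134700 = 148270 t/yr.
Box E throughput = its input = 148270 t/yr; τ = 13180 / 148270 = 0.08889 yr.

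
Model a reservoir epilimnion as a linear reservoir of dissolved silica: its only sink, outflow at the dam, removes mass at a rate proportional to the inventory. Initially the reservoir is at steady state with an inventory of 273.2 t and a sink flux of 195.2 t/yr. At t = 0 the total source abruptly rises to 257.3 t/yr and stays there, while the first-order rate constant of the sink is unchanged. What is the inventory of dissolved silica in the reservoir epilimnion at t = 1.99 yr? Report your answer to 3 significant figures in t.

Residence time τ = M₀/F₀ = 1.400 yr. The eventual steady state is M_∞ = M₀·(F₁/F₀) = 273.2 × 257.3/195.2 = 360.11 t.
The anomaly ΔM(t) = M(t) − M_∞ decays as ΔM₀·e^(−t/τ) with ΔM₀ = 273.2 − 360.11 = −86.91 t.
At t = 1.99 yr, e^(−t/τ) = e^(−1.422) = 0.2413, so ΔM = −20.97 t and M = 360.11 − 20.97 = 339.14 t.

339 t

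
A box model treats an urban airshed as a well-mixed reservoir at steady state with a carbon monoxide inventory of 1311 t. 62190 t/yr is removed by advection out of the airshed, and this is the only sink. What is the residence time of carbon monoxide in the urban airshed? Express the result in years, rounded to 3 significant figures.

0.0211 yr

τ = M / F = 1311 / 62190 = 0.02108 yr.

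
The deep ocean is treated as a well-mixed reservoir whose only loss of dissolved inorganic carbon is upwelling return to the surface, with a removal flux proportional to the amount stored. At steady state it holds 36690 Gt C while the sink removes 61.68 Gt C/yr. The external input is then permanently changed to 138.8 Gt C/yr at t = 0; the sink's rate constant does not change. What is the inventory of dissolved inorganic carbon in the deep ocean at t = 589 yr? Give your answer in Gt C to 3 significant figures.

The sink rate constant is k = F₀/M₀ = 61.68/36690 = 0.001681 yr⁻¹.
Solving dM/dt = F₁ − kM with M(0) = M₀ gives M(t) = F₁/k + (M₀ − F₁/k)·e^(−kt).
F₁/k = 138.8/0.001681 = 82564 Gt C; kt = 0.001681 × 589 = 0.9902, e^(−kt) = 0.3715.
M(589) = 82564 + (36690 − 82564) × 0.3715 = 82564 − 17040 = 65522 Gt C.

65500 Gt C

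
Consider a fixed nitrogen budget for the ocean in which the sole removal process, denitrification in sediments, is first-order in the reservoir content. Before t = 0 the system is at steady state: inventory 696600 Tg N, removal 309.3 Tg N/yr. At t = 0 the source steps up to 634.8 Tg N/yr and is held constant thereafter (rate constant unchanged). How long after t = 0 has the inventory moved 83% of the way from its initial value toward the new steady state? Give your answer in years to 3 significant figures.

3990 yr

τ = M₀/F₀ = 696600/309.3 = 2252 yr.
The remaining gap fraction is e^(−t/τ); 83% covered ⇒ e^(−t/τ) = 0.170.
t = −τ ln(0.170) = 2252 × 1.772 = 3991 yr.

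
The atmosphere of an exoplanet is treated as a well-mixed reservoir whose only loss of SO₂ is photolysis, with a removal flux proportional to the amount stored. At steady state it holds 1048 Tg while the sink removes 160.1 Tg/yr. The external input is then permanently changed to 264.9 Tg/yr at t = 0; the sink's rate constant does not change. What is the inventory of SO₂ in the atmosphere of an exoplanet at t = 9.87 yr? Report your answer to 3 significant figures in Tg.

The sink rate constant is k = F₀/M₀ = 160.1/1048 = 0.1528 yr⁻¹.
Solving dM/dt = F₁ − kM with M(0) = M₀ gives M(t) = F₁/k + (M₀ − F₁/k)·e^(−kt).
F₁/k = 264.9/0.1528 = 1734.0 Tg; kt = 0.1528 × 9.87 = 1.508, e^(−kt) = 0.2214.
M(9.87) = 1734.0 + (1048 − 1734.0) × 0.2214 = 1734.0 − 151.9 = 1582.1 Tg.

1580 Tg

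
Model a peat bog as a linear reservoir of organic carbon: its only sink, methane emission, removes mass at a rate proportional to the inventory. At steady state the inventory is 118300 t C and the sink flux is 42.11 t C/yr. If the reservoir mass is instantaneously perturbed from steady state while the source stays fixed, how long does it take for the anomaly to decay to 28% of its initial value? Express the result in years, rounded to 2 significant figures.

For a linear reservoir the anomaly decays as exp(−t/τ) with τ = M/F = 118300/42.11 = 2809 yr.
exp(−t/τ) = 0.28 ⇒ t = −τ ln(0.28) = 2809 × 1.273 = 3576 yr.

3600 yr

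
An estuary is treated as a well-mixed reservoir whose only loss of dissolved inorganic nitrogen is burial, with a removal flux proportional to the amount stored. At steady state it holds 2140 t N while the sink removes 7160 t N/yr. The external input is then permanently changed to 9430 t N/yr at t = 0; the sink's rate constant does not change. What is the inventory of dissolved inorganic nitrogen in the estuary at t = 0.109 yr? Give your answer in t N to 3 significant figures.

2350 t N

The sink rate constant is k = F₀/M₀ = 7160/2140 = 3.346 yr⁻¹.
Solving dM/dt = F₁ − kM with M(0) = M₀ gives M(t) = F₁/k + (M₀ − F₁/k)·e^(−kt).
F₁/k = 9430/3.346 = 2818.5 t N; kt = 3.346 × 0.109 = 0.3647, e^(−kt) = 0.6944.
M(0.109) = 2818.5 + (2140 − 2818.5) × 0.6944 = 2818.5 − 471.1 = 2347.3 t N.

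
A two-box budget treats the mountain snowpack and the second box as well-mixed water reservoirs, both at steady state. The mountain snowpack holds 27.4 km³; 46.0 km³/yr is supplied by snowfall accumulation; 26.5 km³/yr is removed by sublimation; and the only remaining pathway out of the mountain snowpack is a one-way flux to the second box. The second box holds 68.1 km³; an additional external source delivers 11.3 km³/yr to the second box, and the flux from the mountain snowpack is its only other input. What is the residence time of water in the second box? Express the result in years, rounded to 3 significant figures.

Balance the mountain snowpack: ΣF_in = 46.000 km³/yr.
Flux to the second box = ΣF_in − (26.5) = 19.500 km³/yr.
Total input to the second box = 19.500 + 11.3 = 30.800 km³/yr; at steady state this equals its total output.
τ = M / F = 68.1 / 30.800 = 2.211 yr.

2.21 yr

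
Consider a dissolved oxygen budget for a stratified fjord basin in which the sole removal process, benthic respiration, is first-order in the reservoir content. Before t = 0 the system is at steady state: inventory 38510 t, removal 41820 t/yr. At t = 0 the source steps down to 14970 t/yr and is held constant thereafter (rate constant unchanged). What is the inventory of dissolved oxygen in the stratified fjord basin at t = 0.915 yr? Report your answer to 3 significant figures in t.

τ = M₀/F₀ = 38510/41820 = 0.9209 yr; rate constant k = 1/τ.
New steady state M_∞ = F₁/k = F₁·τ = 14970 × 0.9209 = 13785 t.
M(t) = M_∞ + (M₀ − M_∞)·e^(−t/τ); t/τ = 0.915/0.9209 = 0.9936, so e^(−t/τ) = 0.3702.
M(t) = 13785 + 24720 × 0.3702 = 22939 t.

22900 t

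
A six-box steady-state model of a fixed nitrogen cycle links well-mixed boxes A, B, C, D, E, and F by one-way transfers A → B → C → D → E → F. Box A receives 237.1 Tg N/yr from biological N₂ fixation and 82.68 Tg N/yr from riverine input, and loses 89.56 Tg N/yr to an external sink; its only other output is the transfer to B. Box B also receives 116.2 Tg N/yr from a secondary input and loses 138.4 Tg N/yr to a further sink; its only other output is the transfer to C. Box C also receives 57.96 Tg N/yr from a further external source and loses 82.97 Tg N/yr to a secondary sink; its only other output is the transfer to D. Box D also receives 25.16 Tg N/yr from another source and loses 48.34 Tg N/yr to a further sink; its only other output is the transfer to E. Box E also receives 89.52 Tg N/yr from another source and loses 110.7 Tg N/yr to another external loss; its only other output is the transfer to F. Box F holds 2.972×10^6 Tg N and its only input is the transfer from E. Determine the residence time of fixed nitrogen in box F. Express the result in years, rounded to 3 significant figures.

21400 yr

Box A: F(A→B) = (237.1 + 82.68) − 89.56 = 230.22 Tg N/yr.
Box B: F(B→C) = (230.22 + 116.2) − 138.4 = 208.02 Tg N/yr.
Box C: F(C→D) = (208.02 + 57.96) − 82.97 = 183.01 Tg N/yr.
Box D: F(D→E) = (183.01 + 25.16) − 48.34 = 159.83 Tg N/yr.
Box E: F(E→F) = (159.83 + 89.52) − 110.7 = 138.65 Tg N/yr.
Box F throughput = its input = 138.65 Tg N/yr; τ = 2.972×10^6 / 138.65 = 21440 yr.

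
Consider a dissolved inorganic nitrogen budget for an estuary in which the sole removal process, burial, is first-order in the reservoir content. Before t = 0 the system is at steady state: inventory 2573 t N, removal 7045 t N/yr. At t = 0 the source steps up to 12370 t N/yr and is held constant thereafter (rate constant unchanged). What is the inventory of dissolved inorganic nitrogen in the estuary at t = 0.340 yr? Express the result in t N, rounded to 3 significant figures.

3750 t N

The sink rate constant is k = F₀/M₀ = 7045/2573 = 2.738 yr⁻¹.
Solving dM/dt = F₁ − kM with M(0) = M₀ gives M(t) = F₁/k + (M₀ − F₁/k)·e^(−kt).
F₁/k = 12370/2.738 = 4517.8 t N; kt = 2.738 × 0.340 = 0.9309, e^(−kt) = 0.3942.
M(0.340) = 4517.8 + (2573 − 4517.8) × 0.3942 = 4517.8 − 766.6 = 3751.2 t N.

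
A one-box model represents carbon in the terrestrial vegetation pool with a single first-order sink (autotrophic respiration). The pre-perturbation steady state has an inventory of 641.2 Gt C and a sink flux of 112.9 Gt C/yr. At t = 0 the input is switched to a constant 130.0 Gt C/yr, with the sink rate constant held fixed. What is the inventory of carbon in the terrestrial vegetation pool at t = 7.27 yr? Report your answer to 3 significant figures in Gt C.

711 Gt C

τ = M₀/F₀ = 641.2/112.9 = 5.679 yr; rate constant k = 1/τ.
New steady state M_∞ = F₁/k = F₁·τ = 130.0 × 5.679 = 738.32 Gt C.
M(t) = M_∞ + (M₀ − M_∞)·e^(−t/τ); t/τ = 7.27/5.679 = 1.280, so e^(−t/τ) = 0.2780.
M(t) = 738.32 − 97.12 × 0.2780 = 711.32 Gt C.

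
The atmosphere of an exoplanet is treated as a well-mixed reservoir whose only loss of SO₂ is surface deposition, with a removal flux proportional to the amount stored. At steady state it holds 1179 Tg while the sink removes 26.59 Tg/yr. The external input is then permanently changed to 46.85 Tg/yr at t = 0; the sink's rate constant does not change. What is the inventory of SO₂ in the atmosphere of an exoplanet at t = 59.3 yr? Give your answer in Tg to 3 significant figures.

1840 Tg

The sink rate constant is k = F₀/M₀ = 26.59/1179 = 0.02255 yr⁻¹.
Solving dM/dt = F₁ − kM with M(0) = M₀ gives M(t) = F₁/k + (M₀ − F₁/k)·e^(−kt).
F₁/k = 46.85/0.02255 = 2077.3 Tg; kt = 0.02255 × 59.3 = 1.337, e^(−kt) = 0.2625.
M(59.3) = 2077.3 + (1179 − 2077.3) × 0.2625 = 2077.3 − 235.8 = 1841.5 Tg.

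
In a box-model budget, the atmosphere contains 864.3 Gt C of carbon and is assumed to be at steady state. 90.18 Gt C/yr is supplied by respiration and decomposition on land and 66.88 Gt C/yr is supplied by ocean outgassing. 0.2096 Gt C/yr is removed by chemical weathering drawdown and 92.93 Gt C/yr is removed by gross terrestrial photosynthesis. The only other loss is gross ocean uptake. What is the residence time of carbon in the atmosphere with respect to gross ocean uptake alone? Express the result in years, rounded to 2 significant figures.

14 yr

At steady state ΣF_in = ΣF_out.
ΣF_in = 90.18 + 66.88 = 157.06 Gt C/yr.
Gross ocean uptake flux = ΣF_in − (0.2096 + 92.93) = 157.06 − 93.14 = 63.92 Gt C/yr.
τ = M / F = 864.3 / 63.92 = 13.52 yr.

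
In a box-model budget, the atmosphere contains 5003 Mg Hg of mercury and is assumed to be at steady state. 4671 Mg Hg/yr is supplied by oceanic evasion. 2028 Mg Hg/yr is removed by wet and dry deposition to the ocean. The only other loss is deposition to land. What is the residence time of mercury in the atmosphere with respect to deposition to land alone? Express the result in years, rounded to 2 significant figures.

1.9 yr

At steady state ΣF_in = ΣF_out.
ΣF_in = 4671.0 Mg Hg/yr.
Deposition to land flux = ΣF_in − (2028) = 4671.0 − 2028 = 2643 Mg Hg/yr.
τ = M / F = 5003 / 2643 = 1.893 yr.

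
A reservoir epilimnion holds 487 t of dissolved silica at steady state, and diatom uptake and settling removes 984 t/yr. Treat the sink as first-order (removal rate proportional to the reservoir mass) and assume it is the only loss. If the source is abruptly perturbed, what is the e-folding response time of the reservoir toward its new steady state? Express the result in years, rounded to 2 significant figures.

0.49 yr

For a linear reservoir the response time equals the residence time τ = M/F.
τ = 487 / 984 = 0.4949 yr.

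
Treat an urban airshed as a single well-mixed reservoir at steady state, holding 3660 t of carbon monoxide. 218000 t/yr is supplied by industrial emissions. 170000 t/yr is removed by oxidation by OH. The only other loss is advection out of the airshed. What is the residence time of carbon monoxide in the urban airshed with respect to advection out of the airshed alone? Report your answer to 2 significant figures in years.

0.076 yr

At steady state ΣF_in = ΣF_out.
ΣF_in = 218000 t/yr.
Advection out of the airshed flux = ΣF_in − (170000) = 218000 − 170000 = 48000 t/yr.
τ = M / F = 3660 / 48000 = 0.07625 yr.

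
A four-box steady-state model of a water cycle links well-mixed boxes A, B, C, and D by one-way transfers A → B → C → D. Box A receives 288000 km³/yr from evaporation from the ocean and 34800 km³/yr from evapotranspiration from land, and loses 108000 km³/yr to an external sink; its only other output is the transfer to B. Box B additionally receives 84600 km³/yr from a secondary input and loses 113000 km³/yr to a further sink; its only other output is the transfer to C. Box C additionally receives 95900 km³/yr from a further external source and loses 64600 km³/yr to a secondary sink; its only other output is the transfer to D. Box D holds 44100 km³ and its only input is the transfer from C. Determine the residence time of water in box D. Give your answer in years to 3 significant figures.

0.203 yr

Box A: F(A→B) = (288000 + 34800) − 108000 = 214800 km³/yr.
Box B: F(B→C) = (214800 + 84600) − 113000 = 186400 km³/yr.
Box C: F(C→D) = (186400 + 95900) − 64600 = 217700 km³/yr.
Box D throughput = its input = 217700 km³/yr; τ = 44100 / 217700 = 0.2026 yr.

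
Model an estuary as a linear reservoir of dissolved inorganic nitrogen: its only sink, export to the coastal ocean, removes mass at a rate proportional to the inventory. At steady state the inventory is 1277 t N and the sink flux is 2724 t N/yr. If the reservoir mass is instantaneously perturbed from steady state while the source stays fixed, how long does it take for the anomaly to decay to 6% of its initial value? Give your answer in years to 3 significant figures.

For a linear reservoir the anomaly decays as exp(−t/τ) with τ = M/F = 1277/2724 = 0.4688 yr.
exp(−t/τ) = 0.06 ⇒ t = −τ ln(0.06) = 0.4688 × 2.813 = 1.319 yr.

1.32 yr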